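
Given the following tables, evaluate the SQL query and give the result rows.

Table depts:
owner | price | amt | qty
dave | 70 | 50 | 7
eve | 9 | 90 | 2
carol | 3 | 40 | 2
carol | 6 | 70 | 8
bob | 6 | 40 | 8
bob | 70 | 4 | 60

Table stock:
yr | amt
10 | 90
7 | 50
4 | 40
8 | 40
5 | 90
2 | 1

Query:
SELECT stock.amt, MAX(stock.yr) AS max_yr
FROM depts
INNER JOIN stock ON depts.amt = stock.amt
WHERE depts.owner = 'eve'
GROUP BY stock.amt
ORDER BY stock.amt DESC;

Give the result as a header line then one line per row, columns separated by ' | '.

After JOIN stock (7 rows):
depts.owner | depts.price | depts.amt | depts.qty | stock.yr | stock.amt
dave | 70 | 50 | 7 | 7 | 50
eve | 9 | 90 | 2 | 10 | 90
eve | 9 | 90 | 2 | 5 | 90
carol | 3 | 40 | 2 | 4 | 40
carol | 3 | 40 | 2 | 8 | 40
bob | 6 | 40 | 8 | 4 | 40
bob | 6 | 40 | 8 | 8 | 40
After WHERE (2 rows):
depts.owner | depts.price | depts.amt | depts.qty | stock.yr | stock.amt
eve | 9 | 90 | 2 | 10 | 90
eve | 9 | 90 | 2 | 5 | 90
After GROUP BY (1 rows):
stock.amt | max_yr
90 | 10
After ORDER BY (1 rows):
stock.amt | max_yr
90 | 10

== RESULT ==
stock.amt | max_yr
90 | 10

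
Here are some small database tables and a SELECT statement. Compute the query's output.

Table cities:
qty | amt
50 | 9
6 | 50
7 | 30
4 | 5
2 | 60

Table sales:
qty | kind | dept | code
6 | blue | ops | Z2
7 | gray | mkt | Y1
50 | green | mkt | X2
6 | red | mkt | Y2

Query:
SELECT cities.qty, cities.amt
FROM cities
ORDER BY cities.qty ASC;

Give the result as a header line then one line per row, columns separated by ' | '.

== RESULT ==
cities.qty | cities.amt
2 | 60
4 | 5
6 | 50
7 | 30
50 | 9

Derivation:
After SELECT (5 rows):
cities.qty | cities.amt
50 | 9
6 | 50
7 | 30
4 | 5
2 | 60
After ORDER BY (5 rows):
cities.qty | cities.amt
2 | 60
4 | 5
6 | 50
7 | 30
50 | 9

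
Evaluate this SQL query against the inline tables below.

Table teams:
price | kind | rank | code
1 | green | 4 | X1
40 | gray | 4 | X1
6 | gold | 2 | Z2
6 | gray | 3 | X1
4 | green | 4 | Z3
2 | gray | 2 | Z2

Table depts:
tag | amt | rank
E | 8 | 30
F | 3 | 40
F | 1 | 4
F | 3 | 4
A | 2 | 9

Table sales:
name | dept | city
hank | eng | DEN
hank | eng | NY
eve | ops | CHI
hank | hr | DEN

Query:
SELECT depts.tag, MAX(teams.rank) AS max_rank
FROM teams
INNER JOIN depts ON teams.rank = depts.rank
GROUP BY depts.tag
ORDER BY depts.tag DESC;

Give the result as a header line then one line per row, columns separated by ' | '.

After JOIN depts (6 rows):
teams.price | teams.kind | teams.rank | teams.code | depts.tag | depts.amt | depts.rank
1 | green | 4 | X1 | F | 1 | 4
1 | green | 4 | X1 | F | 3 | 4
40 | gray | 4 | X1 | F | 1 | 4
40 | gray | 4 | X1 | F | 3 | 4
4 | green | 4 | Z3 | F | 1 | 4
4 | green | 4 | Z3 | F | 3 | 4
After GROUP BY (1 rows):
depts.tag | max_rank
F | 4
After ORDER BY (1 rows):
depts.tag | max_rank
F | 4

== RESULT ==
depts.tag | max_rank
F | 4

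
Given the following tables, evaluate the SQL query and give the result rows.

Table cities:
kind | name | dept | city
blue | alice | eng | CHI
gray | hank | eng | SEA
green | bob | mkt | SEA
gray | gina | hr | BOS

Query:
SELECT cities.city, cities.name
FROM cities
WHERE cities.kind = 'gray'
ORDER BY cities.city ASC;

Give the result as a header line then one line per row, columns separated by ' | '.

== RESULT ==
cities.city | cities.name
BOS | gina
SEA | hank

Derivation:
After WHERE (2 rows):
cities.kind | cities.name | cities.dept | cities.city
gray | hank | eng | SEA
gray | gina | hr | BOS
After SELECT (2 rows):
cities.city | cities.name
SEA | hank
BOS | gina
After ORDER BY (2 rows):
cities.city | cities.name
BOS | gina
SEA | hank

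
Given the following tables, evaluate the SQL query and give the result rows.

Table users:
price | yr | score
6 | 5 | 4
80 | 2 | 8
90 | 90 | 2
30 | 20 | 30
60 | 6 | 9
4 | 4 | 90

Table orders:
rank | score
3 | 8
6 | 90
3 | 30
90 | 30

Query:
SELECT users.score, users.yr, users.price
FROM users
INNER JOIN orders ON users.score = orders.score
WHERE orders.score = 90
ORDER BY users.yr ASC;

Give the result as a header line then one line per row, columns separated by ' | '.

After JOIN orders (4 rows):
users.price | users.yr | users.score | orders.rank | orders.score
80 | 2 | 8 | 3 | 8
30 | 20 | 30 | 3 | 30
30 | 20 | 30 | 90 | 30
4 | 4 | 90 | 6 | 90
After WHERE (1 rows):
users.price | users.yr | users.score | orders.rank | orders.score
4 | 4 | 90 | 6 | 90
After SELECT (1 rows):
users.score | users.yr | users.price
90 | 4 | 4
After ORDER BY (1 rows):
users.score | users.yr | users.price
90 | 4 | 4

== RESULT ==
users.score | users.yr | users.price
90 | 4 | 4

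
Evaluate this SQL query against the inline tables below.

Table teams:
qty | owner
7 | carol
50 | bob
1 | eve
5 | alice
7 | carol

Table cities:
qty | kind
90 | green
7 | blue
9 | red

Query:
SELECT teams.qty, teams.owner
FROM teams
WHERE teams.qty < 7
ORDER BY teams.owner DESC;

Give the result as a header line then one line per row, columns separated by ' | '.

After WHERE (2 rows):
teams.qty | teams.owner
1 | eve
5 | alice
After SELECT (2 rows):
teams.qty | teams.owner
1 | eve
5 | alice
After ORDER BY (2 rows):
teams.qty | teams.owner
1 | eve
5 | alice

== RESULT ==
teams.qty | teams.owner
1 | eve
5 | alice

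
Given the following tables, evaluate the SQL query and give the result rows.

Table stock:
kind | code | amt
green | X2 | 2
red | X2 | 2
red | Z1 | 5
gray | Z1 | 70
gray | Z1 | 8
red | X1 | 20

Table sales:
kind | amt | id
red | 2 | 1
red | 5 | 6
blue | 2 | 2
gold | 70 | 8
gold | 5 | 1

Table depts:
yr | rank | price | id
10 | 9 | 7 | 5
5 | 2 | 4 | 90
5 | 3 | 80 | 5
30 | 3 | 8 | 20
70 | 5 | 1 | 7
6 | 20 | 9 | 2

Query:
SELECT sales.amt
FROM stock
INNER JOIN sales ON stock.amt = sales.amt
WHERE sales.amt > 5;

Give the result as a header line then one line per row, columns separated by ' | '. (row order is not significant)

== RESULT ==
sales.amt
70

Derivation:
After JOIN sales (7 rows):
stock.kind | stock.code | stock.amt | sales.kind | sales.amt | sales.id
green | X2 | 2 | red | 2 | 1
green | X2 | 2 | blue | 2 | 2
red | X2 | 2 | red | 2 | 1
red | X2 | 2 | blue | 2 | 2
red | Z1 | 5 | red | 5 | 6
red | Z1 | 5 | gold | 5 | 1
gray | Z1 | 70 | gold | 70 | 8
After WHERE (1 rows):
stock.kind | stock.code | stock.amt | sales.kind | sales.amt | sales.id
gray | Z1 | 70 | gold | 70 | 8
After SELECT (1 rows):
sales.amt
70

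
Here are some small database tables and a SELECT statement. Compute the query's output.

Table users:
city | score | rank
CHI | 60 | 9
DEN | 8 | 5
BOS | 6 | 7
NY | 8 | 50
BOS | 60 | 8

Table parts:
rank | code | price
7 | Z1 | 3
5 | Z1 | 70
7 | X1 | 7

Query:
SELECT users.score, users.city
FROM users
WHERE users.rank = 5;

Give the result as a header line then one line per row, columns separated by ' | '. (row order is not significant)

After WHERE (1 rows):
users.city | users.score | users.rank
DEN | 8 | 5
After SELECT (1 rows):
users.score | users.city
8 | DEN

== RESULT ==
users.score | users.city
8 | DEN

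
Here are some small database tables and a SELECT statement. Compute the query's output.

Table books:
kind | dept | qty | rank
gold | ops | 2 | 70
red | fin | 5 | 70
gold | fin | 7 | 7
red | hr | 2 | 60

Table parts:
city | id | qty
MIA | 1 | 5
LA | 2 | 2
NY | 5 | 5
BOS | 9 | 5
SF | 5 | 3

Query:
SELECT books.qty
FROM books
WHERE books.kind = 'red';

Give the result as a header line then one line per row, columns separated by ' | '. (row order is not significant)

After WHERE (2 rows):
books.kind | books.dept | books.qty | books.rank
red | fin | 5 | 70
red | hr | 2 | 60
After SELECT (2 rows):
books.qty
5
2

== RESULT ==
books.qty
5
2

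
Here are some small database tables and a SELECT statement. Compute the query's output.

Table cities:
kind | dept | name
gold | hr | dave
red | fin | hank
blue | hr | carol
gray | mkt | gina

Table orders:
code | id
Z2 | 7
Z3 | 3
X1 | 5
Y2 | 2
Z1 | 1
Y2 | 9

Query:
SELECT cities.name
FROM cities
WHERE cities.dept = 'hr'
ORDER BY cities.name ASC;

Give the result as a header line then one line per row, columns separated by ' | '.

After WHERE (2 rows):
cities.kind | cities.dept | cities.name
gold | hr | dave
blue | hr | carol
After SELECT (2 rows):
cities.name
dave
carol
After ORDER BY (2 rows):
cities.name
carol
dave

== RESULT ==
cities.name
carol
dave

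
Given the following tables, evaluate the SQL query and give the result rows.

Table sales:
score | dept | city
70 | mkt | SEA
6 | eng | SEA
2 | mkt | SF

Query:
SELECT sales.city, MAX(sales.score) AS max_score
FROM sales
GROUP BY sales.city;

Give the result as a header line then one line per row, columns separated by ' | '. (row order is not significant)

After GROUP BY (2 rows):
sales.city | max_score
SEA | 70
SF | 2

== RESULT ==
sales.city | max_score
SEA | 70
SF | 2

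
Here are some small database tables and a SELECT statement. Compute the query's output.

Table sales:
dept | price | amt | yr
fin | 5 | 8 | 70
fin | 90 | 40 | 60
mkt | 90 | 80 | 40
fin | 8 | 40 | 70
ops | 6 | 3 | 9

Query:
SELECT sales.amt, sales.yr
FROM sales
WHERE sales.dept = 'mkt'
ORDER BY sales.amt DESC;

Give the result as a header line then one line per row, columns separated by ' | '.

== RESULT ==
sales.amt | sales.yr
80 | 40

Derivation:
After WHERE (1 rows):
sales.dept | sales.price | sales.amt | sales.yr
mkt | 90 | 80 | 40
After SELECT (1 rows):
sales.amt | sales.yr
80 | 40
After ORDER BY (1 rows):
sales.amt | sales.yr
80 | 40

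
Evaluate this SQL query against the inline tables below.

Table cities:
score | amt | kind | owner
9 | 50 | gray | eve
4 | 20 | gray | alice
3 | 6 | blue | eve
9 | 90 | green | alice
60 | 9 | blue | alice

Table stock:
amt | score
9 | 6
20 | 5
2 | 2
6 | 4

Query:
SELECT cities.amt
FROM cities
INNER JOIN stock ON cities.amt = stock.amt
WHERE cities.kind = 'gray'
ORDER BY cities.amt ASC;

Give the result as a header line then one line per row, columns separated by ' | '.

After JOIN stock (3 rows):
cities.score | cities.amt | cities.kind | cities.owner | stock.amt | stock.score
4 | 20 | gray | alice | 20 | 5
3 | 6 | blue | eve | 6 | 4
60 | 9 | blue | alice | 9 | 6
After WHERE (1 rows):
cities.score | cities.amt | cities.kind | cities.owner | stock.amt | stock.score
4 | 20 | gray | alice | 20 | 5
After SELECT (1 rows):
cities.amt
20
After ORDER BY (1 rows):
cities.amt
20

== RESULT ==
cities.amt
20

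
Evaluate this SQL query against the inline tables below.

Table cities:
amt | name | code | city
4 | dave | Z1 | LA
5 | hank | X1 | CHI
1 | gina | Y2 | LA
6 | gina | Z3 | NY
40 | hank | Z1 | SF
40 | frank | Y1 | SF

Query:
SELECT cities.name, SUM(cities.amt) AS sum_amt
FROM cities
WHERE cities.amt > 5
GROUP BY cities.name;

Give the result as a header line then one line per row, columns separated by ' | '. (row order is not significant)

== RESULT ==
cities.name | sum_amt
gina | 6
hank | 40
frank | 40

Derivation:
After WHERE (3 rows):
cities.amt | cities.name | cities.code | cities.city
6 | gina | Z3 | NY
40 | hank | Z1 | SF
40 | frank | Y1 | SF
After GROUP BY (3 rows):
cities.name | sum_amt
gina | 6
hank | 40
frank | 40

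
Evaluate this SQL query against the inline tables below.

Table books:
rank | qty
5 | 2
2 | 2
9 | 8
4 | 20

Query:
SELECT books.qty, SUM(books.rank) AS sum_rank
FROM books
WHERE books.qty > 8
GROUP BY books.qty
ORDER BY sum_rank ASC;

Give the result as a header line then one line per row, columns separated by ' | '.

After WHERE (1 rows):
books.rank | books.qty
4 | 20
After GROUP BY (1 rows):
books.qty | sum_rank
20 | 4
After ORDER BY (1 rows):
books.qty | sum_rank
20 | 4

== RESULT ==
books.qty | sum_rank
20 | 4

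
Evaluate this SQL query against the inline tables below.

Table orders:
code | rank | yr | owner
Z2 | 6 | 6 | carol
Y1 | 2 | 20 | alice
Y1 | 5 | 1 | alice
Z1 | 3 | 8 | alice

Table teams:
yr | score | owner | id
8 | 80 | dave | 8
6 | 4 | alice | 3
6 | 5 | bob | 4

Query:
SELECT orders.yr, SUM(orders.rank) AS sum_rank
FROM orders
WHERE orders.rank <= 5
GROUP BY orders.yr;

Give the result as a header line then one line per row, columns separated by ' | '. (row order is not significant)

== RESULT ==
orders.yr | sum_rank
20 | 2
1 | 5
8 | 3

Derivation:
After WHERE (3 rows):
orders.code | orders.rank | orders.yr | orders.owner
Y1 | 2 | 20 | alice
Y1 | 5 | 1 | alice
Z1 | 3 | 8 | alice
After GROUP BY (3 rows):
orders.yr | sum_rank
20 | 2
1 | 5
8 | 3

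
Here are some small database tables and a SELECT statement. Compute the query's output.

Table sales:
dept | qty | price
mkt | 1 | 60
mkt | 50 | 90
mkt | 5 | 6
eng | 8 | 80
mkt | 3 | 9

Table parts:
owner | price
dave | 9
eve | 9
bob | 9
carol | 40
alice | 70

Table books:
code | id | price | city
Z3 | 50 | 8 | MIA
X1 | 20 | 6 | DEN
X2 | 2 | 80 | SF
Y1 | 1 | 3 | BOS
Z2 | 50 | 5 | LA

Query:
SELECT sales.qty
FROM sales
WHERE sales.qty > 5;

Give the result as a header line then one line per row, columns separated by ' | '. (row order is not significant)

== RESULT ==
sales.qty
50
8

Derivation:
After WHERE (2 rows):
sales.dept | sales.qty | sales.price
mkt | 50 | 90
eng | 8 | 80
After SELECT (2 rows):
sales.qty
50
8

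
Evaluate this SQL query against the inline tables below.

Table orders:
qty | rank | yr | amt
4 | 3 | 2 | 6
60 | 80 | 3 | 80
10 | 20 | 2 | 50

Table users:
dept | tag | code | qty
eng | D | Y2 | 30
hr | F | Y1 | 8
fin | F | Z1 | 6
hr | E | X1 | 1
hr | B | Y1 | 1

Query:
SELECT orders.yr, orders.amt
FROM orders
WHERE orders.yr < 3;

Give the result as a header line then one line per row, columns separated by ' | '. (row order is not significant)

== RESULT ==
orders.yr | orders.amt
2 | 6
2 | 50

Derivation:
After WHERE (2 rows):
orders.qty | orders.rank | orders.yr | orders.amt
4 | 3 | 2 | 6
10 | 20 | 2 | 50
After SELECT (2 rows):
orders.yr | orders.amt
2 | 6
2 | 50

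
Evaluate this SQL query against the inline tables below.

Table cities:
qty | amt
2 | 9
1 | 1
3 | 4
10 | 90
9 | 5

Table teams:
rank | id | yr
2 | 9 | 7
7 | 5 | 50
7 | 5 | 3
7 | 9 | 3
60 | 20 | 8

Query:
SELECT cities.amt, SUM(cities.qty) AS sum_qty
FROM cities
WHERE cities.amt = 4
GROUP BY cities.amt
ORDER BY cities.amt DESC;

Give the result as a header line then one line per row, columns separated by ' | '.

After WHERE (1 rows):
cities.qty | cities.amt
3 | 4
After GROUP BY (1 rows):
cities.amt | sum_qty
4 | 3
After ORDER BY (1 rows):
cities.amt | sum_qty
4 | 3

== RESULT ==
cities.amt | sum_qty
4 | 3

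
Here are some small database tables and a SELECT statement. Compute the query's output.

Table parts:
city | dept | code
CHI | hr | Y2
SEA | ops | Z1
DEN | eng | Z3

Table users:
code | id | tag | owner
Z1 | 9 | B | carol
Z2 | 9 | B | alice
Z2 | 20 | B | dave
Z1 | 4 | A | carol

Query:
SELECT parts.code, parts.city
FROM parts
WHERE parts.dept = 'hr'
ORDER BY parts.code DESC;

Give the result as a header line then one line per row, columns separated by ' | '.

== RESULT ==
parts.code | parts.city
Y2 | CHI

Derivation:
After WHERE (1 rows):
parts.city | parts.dept | parts.code
CHI | hr | Y2
After SELECT (1 rows):
parts.code | parts.city
Y2 | CHI
After ORDER BY (1 rows):
parts.code | parts.city
Y2 | CHI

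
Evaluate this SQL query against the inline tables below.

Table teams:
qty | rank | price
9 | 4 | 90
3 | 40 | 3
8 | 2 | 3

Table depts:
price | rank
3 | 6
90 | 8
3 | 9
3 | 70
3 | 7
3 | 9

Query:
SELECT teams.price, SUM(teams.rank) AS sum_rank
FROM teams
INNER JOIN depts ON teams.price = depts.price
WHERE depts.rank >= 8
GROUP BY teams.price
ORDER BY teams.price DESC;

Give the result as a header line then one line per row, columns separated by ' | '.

== RESULT ==
teams.price | sum_rank
90 | 4
3 | 126

Derivation:
After JOIN depts (11 rows):
teams.qty | teams.rank | teams.price | depts.price | depts.rank
9 | 4 | 90 | 90 | 8
3 | 40 | 3 | 3 | 6
3 | 40 | 3 | 3 | 9
3 | 40 | 3 | 3 | 70
3 | 40 | 3 | 3 | 7
3 | 40 | 3 | 3 | 9
8 | 2 | 3 | 3 | 6
8 | 2 | 3 | 3 | 9
8 | 2 | 3 | 3 | 70
8 | 2 | 3 | 3 | 7
8 | 2 | 3 | 3 | 9
After WHERE (7 rows):
teams.qty | teams.rank | teams.price | depts.price | depts.rank
9 | 4 | 90 | 90 | 8
3 | 40 | 3 | 3 | 9
3 | 40 | 3 | 3 | 70
3 | 40 | 3 | 3 | 9
8 | 2 | 3 | 3 | 9
8 | 2 | 3 | 3 | 70
8 | 2 | 3 | 3 | 9
After GROUP BY (2 rows):
teams.price | sum_rank
90 | 4
3 | 126
After ORDER BY (2 rows):
teams.price | sum_rank
90 | 4
3 | 126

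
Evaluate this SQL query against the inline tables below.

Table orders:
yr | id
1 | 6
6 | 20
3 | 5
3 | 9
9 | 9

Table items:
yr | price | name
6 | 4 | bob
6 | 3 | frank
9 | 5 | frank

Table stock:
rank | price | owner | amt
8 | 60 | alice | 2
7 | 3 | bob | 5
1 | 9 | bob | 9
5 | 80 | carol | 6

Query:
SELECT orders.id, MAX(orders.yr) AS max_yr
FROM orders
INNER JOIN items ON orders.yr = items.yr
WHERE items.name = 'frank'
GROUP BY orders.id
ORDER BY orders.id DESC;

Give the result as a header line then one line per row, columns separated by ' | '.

== RESULT ==
orders.id | max_yr
20 | 6
9 | 9

Derivation:
After JOIN items (3 rows):
orders.yr | orders.id | items.yr | items.price | items.name
6 | 20 | 6 | 4 | bob
6 | 20 | 6 | 3 | frank
9 | 9 | 9 | 5 | frank
After WHERE (2 rows):
orders.yr | orders.id | items.yr | items.price | items.name
6 | 20 | 6 | 3 | frank
9 | 9 | 9 | 5 | frank
After GROUP BY (2 rows):
orders.id | max_yr
20 | 6
9 | 9
After ORDER BY (2 rows):
orders.id | max_yr
20 | 6
9 | 9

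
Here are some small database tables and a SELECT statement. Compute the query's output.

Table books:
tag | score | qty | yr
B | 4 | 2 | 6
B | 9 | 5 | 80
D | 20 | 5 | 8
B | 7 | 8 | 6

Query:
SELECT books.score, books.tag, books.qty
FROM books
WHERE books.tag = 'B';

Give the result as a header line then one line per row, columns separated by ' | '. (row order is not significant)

== RESULT ==
books.score | books.tag | books.qty
4 | B | 2
9 | B | 5
7 | B | 8

Derivation:
After WHERE (3 rows):
books.tag | books.score | books.qty | books.yr
B | 4 | 2 | 6
B | 9 | 5 | 80
B | 7 | 8 | 6
After SELECT (3 rows):
books.score | books.tag | books.qty
4 | B | 2
9 | B | 5
7 | B | 8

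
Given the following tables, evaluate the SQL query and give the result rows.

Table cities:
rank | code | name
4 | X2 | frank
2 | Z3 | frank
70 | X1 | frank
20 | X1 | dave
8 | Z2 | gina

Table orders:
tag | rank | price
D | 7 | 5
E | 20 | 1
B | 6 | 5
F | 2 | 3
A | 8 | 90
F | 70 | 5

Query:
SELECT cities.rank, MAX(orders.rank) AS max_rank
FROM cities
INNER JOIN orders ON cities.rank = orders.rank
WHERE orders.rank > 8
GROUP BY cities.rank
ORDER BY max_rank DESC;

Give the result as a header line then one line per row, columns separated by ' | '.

== RESULT ==
cities.rank | max_rank
70 | 70
20 | 20

Derivation:
After JOIN orders (4 rows):
cities.rank | cities.code | cities.name | orders.tag | orders.rank | orders.price
2 | Z3 | frank | F | 2 | 3
70 | X1 | frank | F | 70 | 5
20 | X1 | dave | E | 20 | 1
8 | Z2 | gina | A | 8 | 90
After WHERE (2 rows):
cities.rank | cities.code | cities.name | orders.tag | orders.rank | orders.price
70 | X1 | frank | F | 70 | 5
20 | X1 | dave | E | 20 | 1
After GROUP BY (2 rows):
cities.rank | max_rank
70 | 70
20 | 20
After ORDER BY (2 rows):
cities.rank | max_rank
70 | 70
20 | 20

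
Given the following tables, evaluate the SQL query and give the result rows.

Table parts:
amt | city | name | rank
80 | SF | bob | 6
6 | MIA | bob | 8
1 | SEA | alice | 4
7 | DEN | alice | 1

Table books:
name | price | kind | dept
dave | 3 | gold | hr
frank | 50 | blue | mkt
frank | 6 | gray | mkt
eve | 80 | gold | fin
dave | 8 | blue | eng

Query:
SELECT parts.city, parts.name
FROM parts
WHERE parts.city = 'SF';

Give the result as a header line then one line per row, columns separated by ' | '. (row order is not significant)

== RESULT ==
parts.city | parts.name
SF | bob

Derivation:
After WHERE (1 rows):
parts.amt | parts.city | parts.name | parts.rank
80 | SF | bob | 6
After SELECT (1 rows):
parts.city | parts.name
SF | bob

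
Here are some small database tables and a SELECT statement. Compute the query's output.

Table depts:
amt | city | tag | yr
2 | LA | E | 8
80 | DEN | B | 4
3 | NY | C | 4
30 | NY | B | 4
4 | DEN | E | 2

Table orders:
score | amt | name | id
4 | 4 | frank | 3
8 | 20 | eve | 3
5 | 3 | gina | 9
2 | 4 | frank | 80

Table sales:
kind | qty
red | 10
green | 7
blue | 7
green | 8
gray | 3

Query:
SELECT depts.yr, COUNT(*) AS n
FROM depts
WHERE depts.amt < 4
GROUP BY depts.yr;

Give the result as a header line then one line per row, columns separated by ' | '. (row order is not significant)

== RESULT ==
depts.yr | n
8 | 1
4 | 1

Derivation:
After WHERE (2 rows):
depts.amt | depts.city | depts.tag | depts.yr
2 | LA | E | 8
3 | NY | C | 4
After GROUP BY (2 rows):
depts.yr | n
8 | 1
4 | 1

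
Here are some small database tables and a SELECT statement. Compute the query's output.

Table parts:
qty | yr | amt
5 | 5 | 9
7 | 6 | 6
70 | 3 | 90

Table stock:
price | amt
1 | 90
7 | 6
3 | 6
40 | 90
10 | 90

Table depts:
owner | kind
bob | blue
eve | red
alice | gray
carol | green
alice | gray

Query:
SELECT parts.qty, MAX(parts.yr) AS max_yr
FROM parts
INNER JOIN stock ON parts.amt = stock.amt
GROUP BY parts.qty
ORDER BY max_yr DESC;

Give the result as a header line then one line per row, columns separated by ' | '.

== RESULT ==
parts.qty | max_yr
7 | 6
70 | 3

Derivation:
After JOIN stock (5 rows):
parts.qty | parts.yr | parts.amt | stock.price | stock.amt
7 | 6 | 6 | 7 | 6
7 | 6 | 6 | 3 | 6
70 | 3 | 90 | 1 | 90
70 | 3 | 90 | 40 | 90
70 | 3 | 90 | 10 | 90
After GROUP BY (2 rows):
parts.qty | max_yr
7 | 6
70 | 3
After ORDER BY (2 rows):
parts.qty | max_yr
7 | 6
70 | 3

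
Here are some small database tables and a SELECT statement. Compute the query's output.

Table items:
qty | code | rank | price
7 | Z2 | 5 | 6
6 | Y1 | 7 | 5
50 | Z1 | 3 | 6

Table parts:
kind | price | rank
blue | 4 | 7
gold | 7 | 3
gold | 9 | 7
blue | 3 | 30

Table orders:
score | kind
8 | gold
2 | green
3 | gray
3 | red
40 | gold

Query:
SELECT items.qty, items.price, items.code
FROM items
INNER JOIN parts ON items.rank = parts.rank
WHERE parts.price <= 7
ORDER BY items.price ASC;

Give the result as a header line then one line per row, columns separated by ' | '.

== RESULT ==
items.qty | items.price | items.code
6 | 5 | Y1
50 | 6 | Z1

Derivation:
After JOIN parts (3 rows):
items.qty | items.code | items.rank | items.price | parts.kind | parts.price | parts.rank
6 | Y1 | 7 | 5 | blue | 4 | 7
6 | Y1 | 7 | 5 | gold | 9 | 7
50 | Z1 | 3 | 6 | gold | 7 | 3
After WHERE (2 rows):
items.qty | items.code | items.rank | items.price | parts.kind | parts.price | parts.rank
6 | Y1 | 7 | 5 | blue | 4 | 7
50 | Z1 | 3 | 6 | gold | 7 | 3
After SELECT (2 rows):
items.qty | items.price | items.code
6 | 5 | Y1
50 | 6 | Z1
After ORDER BY (2 rows):
items.qty | items.price | items.code
6 | 5 | Y1
50 | 6 | Z1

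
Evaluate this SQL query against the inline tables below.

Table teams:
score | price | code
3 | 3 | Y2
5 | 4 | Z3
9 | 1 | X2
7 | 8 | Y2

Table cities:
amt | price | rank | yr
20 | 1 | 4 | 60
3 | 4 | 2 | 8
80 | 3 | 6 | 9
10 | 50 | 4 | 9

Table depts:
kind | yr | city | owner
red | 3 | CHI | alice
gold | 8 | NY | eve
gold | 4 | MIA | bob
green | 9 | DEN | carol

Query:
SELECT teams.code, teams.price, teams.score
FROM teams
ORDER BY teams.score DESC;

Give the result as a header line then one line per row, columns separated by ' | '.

== RESULT ==
teams.code | teams.price | teams.score
X2 | 1 | 9
Y2 | 8 | 7
Z3 | 4 | 5
Y2 | 3 | 3

Derivation:
After SELECT (4 rows):
teams.code | teams.price | teams.score
Y2 | 3 | 3
Z3 | 4 | 5
X2 | 1 | 9
Y2 | 8 | 7
After ORDER BY (4 rows):
teams.code | teams.price | teams.score
X2 | 1 | 9
Y2 | 8 | 7
Z3 | 4 | 5
Y2 | 3 | 3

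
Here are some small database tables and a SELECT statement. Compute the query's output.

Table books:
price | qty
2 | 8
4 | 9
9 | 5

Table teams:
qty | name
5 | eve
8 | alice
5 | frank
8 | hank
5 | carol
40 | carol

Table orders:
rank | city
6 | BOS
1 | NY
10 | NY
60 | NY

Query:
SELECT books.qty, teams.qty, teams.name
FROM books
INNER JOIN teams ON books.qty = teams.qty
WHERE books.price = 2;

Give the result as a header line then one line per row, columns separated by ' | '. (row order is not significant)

== RESULT ==
books.qty | teams.qty | teams.name
8 | 8 | alice
8 | 8 | hank

Derivation:
After JOIN teams (5 rows):
books.price | books.qty | teams.qty | teams.name
2 | 8 | 8 | alice
2 | 8 | 8 | hank
9 | 5 | 5 | eve
9 | 5 | 5 | frank
9 | 5 | 5 | carol
After WHERE (2 rows):
books.price | books.qty | teams.qty | teams.name
2 | 8 | 8 | alice
2 | 8 | 8 | hank
After SELECT (2 rows):
books.qty | teams.qty | teams.name
8 | 8 | alice
8 | 8 | hank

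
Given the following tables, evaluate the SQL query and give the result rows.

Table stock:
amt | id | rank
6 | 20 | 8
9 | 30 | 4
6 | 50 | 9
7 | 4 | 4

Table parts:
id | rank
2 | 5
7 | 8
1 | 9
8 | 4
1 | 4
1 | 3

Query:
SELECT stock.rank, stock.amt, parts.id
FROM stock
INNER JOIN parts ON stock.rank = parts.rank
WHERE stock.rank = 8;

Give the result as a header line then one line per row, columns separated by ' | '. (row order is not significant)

After JOIN parts (6 rows):
stock.amt | stock.id | stock.rank | parts.id | parts.rank
6 | 20 | 8 | 7 | 8
9 | 30 | 4 | 8 | 4
9 | 30 | 4 | 1 | 4
6 | 50 | 9 | 1 | 9
7 | 4 | 4 | 8 | 4
7 | 4 | 4 | 1 | 4
After WHERE (1 rows):
stock.amt | stock.id | stock.rank | parts.id | parts.rank
6 | 20 | 8 | 7 | 8
After SELECT (1 rows):
stock.rank | stock.amt | parts.id
8 | 6 | 7

== RESULT ==
stock.rank | stock.amt | parts.id
8 | 6 | 7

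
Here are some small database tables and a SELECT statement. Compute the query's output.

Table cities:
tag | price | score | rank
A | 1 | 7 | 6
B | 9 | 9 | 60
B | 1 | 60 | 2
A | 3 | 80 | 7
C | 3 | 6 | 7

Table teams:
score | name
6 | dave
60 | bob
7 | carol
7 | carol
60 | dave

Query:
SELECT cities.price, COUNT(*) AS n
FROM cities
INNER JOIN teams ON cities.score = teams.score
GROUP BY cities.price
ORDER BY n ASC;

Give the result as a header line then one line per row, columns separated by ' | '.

After JOIN teams (5 rows):
cities.tag | cities.price | cities.score | cities.rank | teams.score | teams.name
A | 1 | 7 | 6 | 7 | carol
A | 1 | 7 | 6 | 7 | carol
B | 1 | 60 | 2 | 60 | bob
B | 1 | 60 | 2 | 60 | dave
C | 3 | 6 | 7 | 6 | dave
After GROUP BY (2 rows):
cities.price | n
1 | 4
3 | 1
After ORDER BY (2 rows):
cities.price | n
3 | 1
1 | 4

== RESULT ==
cities.price | n
3 | 1
1 | 4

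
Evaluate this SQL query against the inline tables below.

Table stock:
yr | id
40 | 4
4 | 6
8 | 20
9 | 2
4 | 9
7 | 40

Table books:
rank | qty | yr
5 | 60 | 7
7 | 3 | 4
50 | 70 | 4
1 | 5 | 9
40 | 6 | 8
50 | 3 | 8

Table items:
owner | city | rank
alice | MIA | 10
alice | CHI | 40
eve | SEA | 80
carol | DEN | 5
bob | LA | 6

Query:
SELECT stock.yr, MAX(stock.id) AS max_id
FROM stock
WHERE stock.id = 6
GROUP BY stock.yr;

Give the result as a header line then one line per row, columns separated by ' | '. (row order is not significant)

== RESULT ==
stock.yr | max_id
4 | 6

Derivation:
After WHERE (1 rows):
stock.yr | stock.id
4 | 6
After GROUP BY (1 rows):
stock.yr | max_id
4 | 6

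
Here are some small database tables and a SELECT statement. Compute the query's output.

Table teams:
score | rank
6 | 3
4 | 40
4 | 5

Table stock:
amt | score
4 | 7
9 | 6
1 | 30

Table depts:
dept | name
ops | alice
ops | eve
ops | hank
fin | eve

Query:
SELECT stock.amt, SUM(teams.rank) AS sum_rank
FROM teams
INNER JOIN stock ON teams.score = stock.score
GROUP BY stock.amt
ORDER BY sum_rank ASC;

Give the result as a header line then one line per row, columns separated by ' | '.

After JOIN stock (1 rows):
teams.score | teams.rank | stock.amt | stock.score
6 | 3 | 9 | 6
After GROUP BY (1 rows):
stock.amt | sum_rank
9 | 3
After ORDER BY (1 rows):
stock.amt | sum_rank
9 | 3

== RESULT ==
stock.amt | sum_rank
9 | 3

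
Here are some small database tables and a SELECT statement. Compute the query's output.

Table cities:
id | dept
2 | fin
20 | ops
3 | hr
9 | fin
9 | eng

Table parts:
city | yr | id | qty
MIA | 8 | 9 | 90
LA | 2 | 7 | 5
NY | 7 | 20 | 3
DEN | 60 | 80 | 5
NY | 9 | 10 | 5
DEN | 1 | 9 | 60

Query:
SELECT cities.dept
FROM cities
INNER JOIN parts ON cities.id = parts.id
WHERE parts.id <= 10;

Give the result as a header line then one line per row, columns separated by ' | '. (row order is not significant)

After JOIN parts (5 rows):
cities.id | cities.dept | parts.city | parts.yr | parts.id | parts.qty
20 | ops | NY | 7 | 20 | 3
9 | fin | MIA | 8 | 9 | 90
9 | fin | DEN | 1 | 9 | 60
9 | eng | MIA | 8 | 9 | 90
9 | eng | DEN | 1 | 9 | 60
After WHERE (4 rows):
cities.id | cities.dept | parts.city | parts.yr | parts.id | parts.qty
9 | fin | MIA | 8 | 9 | 90
9 | fin | DEN | 1 | 9 | 60
9 | eng | MIA | 8 | 9 | 90
9 | eng | DEN | 1 | 9 | 60
After SELECT (4 rows):
cities.dept
fin
fin
eng
eng

== RESULT ==
cities.dept
fin
fin
eng
eng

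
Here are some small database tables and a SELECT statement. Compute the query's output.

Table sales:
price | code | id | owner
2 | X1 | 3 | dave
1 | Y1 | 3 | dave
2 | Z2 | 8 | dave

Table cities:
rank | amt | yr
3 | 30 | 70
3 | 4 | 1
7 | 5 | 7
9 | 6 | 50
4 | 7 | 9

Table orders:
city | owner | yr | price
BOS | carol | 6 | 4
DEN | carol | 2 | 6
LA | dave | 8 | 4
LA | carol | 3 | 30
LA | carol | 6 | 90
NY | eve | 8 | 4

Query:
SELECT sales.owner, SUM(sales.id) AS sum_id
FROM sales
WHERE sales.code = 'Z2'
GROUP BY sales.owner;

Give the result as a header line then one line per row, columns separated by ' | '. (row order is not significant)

== RESULT ==
sales.owner | sum_id
dave | 8

Derivation:
After WHERE (1 rows):
sales.price | sales.code | sales.id | sales.owner
2 | Z2 | 8 | dave
After GROUP BY (1 rows):
sales.owner | sum_id
dave | 8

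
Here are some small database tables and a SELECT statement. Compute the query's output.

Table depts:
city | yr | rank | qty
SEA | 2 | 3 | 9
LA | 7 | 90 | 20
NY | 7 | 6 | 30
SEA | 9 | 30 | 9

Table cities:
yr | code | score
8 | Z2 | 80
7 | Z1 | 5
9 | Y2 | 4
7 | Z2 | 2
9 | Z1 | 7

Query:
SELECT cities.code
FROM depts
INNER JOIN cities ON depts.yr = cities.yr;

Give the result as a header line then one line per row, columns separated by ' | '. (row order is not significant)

== RESULT ==
cities.code
Z1
Z2
Z1
Z2
Y2
Z1

Derivation:
After JOIN cities (6 rows):
depts.city | depts.yr | depts.rank | depts.qty | cities.yr | cities.code | cities.score
LA | 7 | 90 | 20 | 7 | Z1 | 5
LA | 7 | 90 | 20 | 7 | Z2 | 2
NY | 7 | 6 | 30 | 7 | Z1 | 5
NY | 7 | 6 | 30 | 7 | Z2 | 2
SEA | 9 | 30 | 9 | 9 | Y2 | 4
SEA | 9 | 30 | 9 | 9 | Z1 | 7
After SELECT (6 rows):
cities.code
Z1
Z2
Z1
Z2
Y2
Z1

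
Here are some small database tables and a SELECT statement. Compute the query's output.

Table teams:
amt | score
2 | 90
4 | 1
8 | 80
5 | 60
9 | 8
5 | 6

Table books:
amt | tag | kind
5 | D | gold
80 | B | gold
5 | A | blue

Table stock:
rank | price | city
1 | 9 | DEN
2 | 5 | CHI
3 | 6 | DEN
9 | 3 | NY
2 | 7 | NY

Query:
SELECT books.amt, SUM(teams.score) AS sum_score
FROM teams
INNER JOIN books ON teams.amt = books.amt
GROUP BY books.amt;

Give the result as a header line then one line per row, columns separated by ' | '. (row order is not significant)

== RESULT ==
books.amt | sum_score
5 | 132

Derivation:
After JOIN books (4 rows):
teams.amt | teams.score | books.amt | books.tag | books.kind
5 | 60 | 5 | D | gold
5 | 60 | 5 | A | blue
5 | 6 | 5 | D | gold
5 | 6 | 5 | A | blue
After GROUP BY (1 rows):
books.amt | sum_score
5 | 132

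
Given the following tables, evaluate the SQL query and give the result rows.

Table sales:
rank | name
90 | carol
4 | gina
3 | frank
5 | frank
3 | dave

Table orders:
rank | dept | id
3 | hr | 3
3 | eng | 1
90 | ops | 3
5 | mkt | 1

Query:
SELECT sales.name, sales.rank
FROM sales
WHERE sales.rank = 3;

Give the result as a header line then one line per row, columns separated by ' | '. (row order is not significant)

After WHERE (2 rows):
sales.rank | sales.name
3 | frank
3 | dave
After SELECT (2 rows):
sales.name | sales.rank
frank | 3
dave | 3

== RESULT ==
sales.name | sales.rank
frank | 3
dave | 3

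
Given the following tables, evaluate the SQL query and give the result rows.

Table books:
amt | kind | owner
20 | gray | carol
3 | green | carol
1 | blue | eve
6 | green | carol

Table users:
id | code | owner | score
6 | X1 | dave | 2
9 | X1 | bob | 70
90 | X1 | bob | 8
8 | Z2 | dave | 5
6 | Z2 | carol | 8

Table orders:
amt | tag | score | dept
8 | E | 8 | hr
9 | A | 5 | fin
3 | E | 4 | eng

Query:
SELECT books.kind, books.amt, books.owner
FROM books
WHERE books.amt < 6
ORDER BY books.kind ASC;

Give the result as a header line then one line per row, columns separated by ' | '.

After WHERE (2 rows):
books.amt | books.kind | books.owner
3 | green | carol
1 | blue | eve
After SELECT (2 rows):
books.kind | books.amt | books.owner
green | 3 | carol
blue | 1 | eve
After ORDER BY (2 rows):
books.kind | books.amt | books.owner
blue | 1 | eve
green | 3 | carol

== RESULT ==
books.kind | books.amt | books.owner
blue | 1 | eve
green | 3 | carol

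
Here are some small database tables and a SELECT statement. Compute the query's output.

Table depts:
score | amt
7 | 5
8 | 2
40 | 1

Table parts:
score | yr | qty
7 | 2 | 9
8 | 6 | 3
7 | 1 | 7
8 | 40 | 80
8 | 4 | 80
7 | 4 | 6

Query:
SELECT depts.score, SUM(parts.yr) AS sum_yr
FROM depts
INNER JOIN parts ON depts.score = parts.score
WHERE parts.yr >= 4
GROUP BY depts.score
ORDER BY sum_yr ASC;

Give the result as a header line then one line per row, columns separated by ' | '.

After JOIN parts (6 rows):
depts.score | depts.amt | parts.score | parts.yr | parts.qty
7 | 5 | 7 | 2 | 9
7 | 5 | 7 | 1 | 7
7 | 5 | 7 | 4 | 6
8 | 2 | 8 | 6 | 3
8 | 2 | 8 | 40 | 80
8 | 2 | 8 | 4 | 80
After WHERE (4 rows):
depts.score | depts.amt | parts.score | parts.yr | parts.qty
7 | 5 | 7 | 4 | 6
8 | 2 | 8 | 6 | 3
8 | 2 | 8 | 40 | 80
8 | 2 | 8 | 4 | 80
After GROUP BY (2 rows):
depts.score | sum_yr
7 | 4
8 | 50
After ORDER BY (2 rows):
depts.score | sum_yr
7 | 4
8 | 50

== RESULT ==
depts.score | sum_yr
7 | 4
8 | 50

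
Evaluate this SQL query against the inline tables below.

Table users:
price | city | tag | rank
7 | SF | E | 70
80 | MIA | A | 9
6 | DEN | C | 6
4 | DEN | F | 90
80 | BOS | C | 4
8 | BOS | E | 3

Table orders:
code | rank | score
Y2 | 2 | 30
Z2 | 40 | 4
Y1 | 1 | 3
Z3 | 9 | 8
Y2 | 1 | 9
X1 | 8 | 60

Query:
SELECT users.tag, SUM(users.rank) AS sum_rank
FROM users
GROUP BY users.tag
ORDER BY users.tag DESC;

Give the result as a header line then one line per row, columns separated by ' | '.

After GROUP BY (4 rows):
users.tag | sum_rank
E | 73
A | 9
C | 10
F | 90
After ORDER BY (4 rows):
users.tag | sum_rank
F | 90
E | 73
C | 10
A | 9

== RESULT ==
users.tag | sum_rank
F | 90
E | 73
C | 10
A | 9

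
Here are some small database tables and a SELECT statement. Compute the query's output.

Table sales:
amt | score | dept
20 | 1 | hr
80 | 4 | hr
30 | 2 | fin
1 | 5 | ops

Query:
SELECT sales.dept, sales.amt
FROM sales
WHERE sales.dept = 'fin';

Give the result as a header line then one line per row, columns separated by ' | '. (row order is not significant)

== RESULT ==
sales.dept | sales.amt
fin | 30

Derivation:
After WHERE (1 rows):
sales.amt | sales.score | sales.dept
30 | 2 | fin
After SELECT (1 rows):
sales.dept | sales.amt
fin | 30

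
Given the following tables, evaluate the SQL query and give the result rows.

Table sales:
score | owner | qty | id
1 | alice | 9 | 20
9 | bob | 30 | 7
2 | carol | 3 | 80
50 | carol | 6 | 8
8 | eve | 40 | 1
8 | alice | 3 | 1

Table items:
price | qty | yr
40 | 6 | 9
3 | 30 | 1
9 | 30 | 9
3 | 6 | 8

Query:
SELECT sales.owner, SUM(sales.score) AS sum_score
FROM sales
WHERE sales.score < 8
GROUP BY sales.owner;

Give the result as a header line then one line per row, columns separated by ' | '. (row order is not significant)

== RESULT ==
sales.owner | sum_score
alice | 1
carol | 2

Derivation:
After WHERE (2 rows):
sales.score | sales.owner | sales.qty | sales.id
1 | alice | 9 | 20
2 | carol | 3 | 80
After GROUP BY (2 rows):
sales.owner | sum_score
alice | 1
carol | 2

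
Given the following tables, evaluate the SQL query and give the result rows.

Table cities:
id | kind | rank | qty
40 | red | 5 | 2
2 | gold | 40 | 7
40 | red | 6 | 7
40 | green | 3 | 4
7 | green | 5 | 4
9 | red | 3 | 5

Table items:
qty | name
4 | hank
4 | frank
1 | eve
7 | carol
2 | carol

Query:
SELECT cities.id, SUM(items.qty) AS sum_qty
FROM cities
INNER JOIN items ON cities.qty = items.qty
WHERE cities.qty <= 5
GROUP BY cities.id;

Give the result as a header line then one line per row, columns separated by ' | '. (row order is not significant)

After JOIN items (7 rows):
cities.id | cities.kind | cities.rank | cities.qty | items.qty | items.name
40 | red | 5 | 2 | 2 | carol
2 | gold | 40 | 7 | 7 | carol
40 | red | 6 | 7 | 7 | carol
40 | green | 3 | 4 | 4 | hank
40 | green | 3 | 4 | 4 | frank
7 | green | 5 | 4 | 4 | hank
7 | green | 5 | 4 | 4 | frank
After WHERE (5 rows):
cities.id | cities.kind | cities.rank | cities.qty | items.qty | items.name
40 | red | 5 | 2 | 2 | carol
40 | green | 3 | 4 | 4 | hank
40 | green | 3 | 4 | 4 | frank
7 | green | 5 | 4 | 4 | hank
7 | green | 5 | 4 | 4 | frank
After GROUP BY (2 rows):
cities.id | sum_qty
40 | 10
7 | 8

== RESULT ==
cities.id | sum_qty
40 | 10
7 | 8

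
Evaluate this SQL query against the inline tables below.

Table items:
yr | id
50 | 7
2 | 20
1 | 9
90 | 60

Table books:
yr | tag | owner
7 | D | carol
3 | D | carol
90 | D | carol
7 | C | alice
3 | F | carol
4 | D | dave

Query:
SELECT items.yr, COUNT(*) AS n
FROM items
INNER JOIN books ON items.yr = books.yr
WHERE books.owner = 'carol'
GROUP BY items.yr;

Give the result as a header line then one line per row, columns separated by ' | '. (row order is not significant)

After JOIN books (1 rows):
items.yr | items.id | books.yr | books.tag | books.owner
90 | 60 | 90 | D | carol
After WHERE (1 rows):
items.yr | items.id | books.yr | books.tag | books.owner
90 | 60 | 90 | D | carol
After GROUP BY (1 rows):
items.yr | n
90 | 1

== RESULT ==
items.yr | n
90 | 1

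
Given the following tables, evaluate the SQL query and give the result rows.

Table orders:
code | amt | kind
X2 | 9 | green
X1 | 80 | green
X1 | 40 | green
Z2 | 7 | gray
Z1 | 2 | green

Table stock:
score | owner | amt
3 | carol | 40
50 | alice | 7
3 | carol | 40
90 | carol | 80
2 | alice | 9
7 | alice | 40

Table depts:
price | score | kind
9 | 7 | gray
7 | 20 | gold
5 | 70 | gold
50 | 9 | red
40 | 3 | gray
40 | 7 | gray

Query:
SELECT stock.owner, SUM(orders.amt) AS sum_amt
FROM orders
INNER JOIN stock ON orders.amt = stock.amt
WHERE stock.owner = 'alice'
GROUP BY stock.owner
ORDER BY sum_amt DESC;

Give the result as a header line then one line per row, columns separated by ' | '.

== RESULT ==
stock.owner | sum_amt
alice | 56

Derivation:
After JOIN stock (6 rows):
orders.code | orders.amt | orders.kind | stock.score | stock.owner | stock.amt
X2 | 9 | green | 2 | alice | 9
X1 | 80 | green | 90 | carol | 80
X1 | 40 | green | 3 | carol | 40
X1 | 40 | green | 3 | carol | 40
X1 | 40 | green | 7 | alice | 40
Z2 | 7 | gray | 50 | alice | 7
After WHERE (3 rows):
orders.code | orders.amt | orders.kind | stock.score | stock.owner | stock.amt
X2 | 9 | green | 2 | alice | 9
X1 | 40 | green | 7 | alice | 40
Z2 | 7 | gray | 50 | alice | 7
After GROUP BY (1 rows):
stock.owner | sum_amt
alice | 56
After ORDER BY (1 rows):
stock.owner | sum_amt
alice | 56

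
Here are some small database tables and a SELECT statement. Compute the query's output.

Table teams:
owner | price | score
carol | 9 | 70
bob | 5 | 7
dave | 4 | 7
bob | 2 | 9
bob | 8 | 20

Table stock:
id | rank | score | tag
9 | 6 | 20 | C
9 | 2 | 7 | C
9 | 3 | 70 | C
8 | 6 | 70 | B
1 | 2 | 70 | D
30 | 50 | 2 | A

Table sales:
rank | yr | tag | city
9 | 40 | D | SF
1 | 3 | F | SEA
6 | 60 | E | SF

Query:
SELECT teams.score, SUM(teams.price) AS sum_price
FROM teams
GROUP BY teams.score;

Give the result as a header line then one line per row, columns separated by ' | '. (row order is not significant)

After GROUP BY (4 rows):
teams.score | sum_price
70 | 9
7 | 9
9 | 2
20 | 8

== RESULT ==
teams.score | sum_price
70 | 9
7 | 9
9 | 2
20 | 8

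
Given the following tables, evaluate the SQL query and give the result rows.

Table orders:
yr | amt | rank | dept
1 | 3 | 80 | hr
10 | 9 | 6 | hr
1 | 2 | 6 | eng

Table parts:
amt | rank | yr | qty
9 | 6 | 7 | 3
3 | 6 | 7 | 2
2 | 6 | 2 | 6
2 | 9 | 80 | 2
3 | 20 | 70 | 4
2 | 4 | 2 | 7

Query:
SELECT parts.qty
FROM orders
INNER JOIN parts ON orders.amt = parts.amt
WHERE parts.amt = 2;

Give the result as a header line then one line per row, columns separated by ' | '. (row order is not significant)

== RESULT ==
parts.qty
6
2
7

Derivation:
After JOIN parts (6 rows):
orders.yr | orders.amt | orders.rank | orders.dept | parts.amt | parts.rank | parts.yr | parts.qty
1 | 3 | 80 | hr | 3 | 6 | 7 | 2
1 | 3 | 80 | hr | 3 | 20 | 70 | 4
10 | 9 | 6 | hr | 9 | 6 | 7 | 3
1 | 2 | 6 | eng | 2 | 6 | 2 | 6
1 | 2 | 6 | eng | 2 | 9 | 80 | 2
1 | 2 | 6 | eng | 2 | 4 | 2 | 7
After WHERE (3 rows):
orders.yr | orders.amt | orders.rank | orders.dept | parts.amt | parts.rank | parts.yr | parts.qty
1 | 2 | 6 | eng | 2 | 6 | 2 | 6
1 | 2 | 6 | eng | 2 | 9 | 80 | 2
1 | 2 | 6 | eng | 2 | 4 | 2 | 7
After SELECT (3 rows):
parts.qty
6
2
7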